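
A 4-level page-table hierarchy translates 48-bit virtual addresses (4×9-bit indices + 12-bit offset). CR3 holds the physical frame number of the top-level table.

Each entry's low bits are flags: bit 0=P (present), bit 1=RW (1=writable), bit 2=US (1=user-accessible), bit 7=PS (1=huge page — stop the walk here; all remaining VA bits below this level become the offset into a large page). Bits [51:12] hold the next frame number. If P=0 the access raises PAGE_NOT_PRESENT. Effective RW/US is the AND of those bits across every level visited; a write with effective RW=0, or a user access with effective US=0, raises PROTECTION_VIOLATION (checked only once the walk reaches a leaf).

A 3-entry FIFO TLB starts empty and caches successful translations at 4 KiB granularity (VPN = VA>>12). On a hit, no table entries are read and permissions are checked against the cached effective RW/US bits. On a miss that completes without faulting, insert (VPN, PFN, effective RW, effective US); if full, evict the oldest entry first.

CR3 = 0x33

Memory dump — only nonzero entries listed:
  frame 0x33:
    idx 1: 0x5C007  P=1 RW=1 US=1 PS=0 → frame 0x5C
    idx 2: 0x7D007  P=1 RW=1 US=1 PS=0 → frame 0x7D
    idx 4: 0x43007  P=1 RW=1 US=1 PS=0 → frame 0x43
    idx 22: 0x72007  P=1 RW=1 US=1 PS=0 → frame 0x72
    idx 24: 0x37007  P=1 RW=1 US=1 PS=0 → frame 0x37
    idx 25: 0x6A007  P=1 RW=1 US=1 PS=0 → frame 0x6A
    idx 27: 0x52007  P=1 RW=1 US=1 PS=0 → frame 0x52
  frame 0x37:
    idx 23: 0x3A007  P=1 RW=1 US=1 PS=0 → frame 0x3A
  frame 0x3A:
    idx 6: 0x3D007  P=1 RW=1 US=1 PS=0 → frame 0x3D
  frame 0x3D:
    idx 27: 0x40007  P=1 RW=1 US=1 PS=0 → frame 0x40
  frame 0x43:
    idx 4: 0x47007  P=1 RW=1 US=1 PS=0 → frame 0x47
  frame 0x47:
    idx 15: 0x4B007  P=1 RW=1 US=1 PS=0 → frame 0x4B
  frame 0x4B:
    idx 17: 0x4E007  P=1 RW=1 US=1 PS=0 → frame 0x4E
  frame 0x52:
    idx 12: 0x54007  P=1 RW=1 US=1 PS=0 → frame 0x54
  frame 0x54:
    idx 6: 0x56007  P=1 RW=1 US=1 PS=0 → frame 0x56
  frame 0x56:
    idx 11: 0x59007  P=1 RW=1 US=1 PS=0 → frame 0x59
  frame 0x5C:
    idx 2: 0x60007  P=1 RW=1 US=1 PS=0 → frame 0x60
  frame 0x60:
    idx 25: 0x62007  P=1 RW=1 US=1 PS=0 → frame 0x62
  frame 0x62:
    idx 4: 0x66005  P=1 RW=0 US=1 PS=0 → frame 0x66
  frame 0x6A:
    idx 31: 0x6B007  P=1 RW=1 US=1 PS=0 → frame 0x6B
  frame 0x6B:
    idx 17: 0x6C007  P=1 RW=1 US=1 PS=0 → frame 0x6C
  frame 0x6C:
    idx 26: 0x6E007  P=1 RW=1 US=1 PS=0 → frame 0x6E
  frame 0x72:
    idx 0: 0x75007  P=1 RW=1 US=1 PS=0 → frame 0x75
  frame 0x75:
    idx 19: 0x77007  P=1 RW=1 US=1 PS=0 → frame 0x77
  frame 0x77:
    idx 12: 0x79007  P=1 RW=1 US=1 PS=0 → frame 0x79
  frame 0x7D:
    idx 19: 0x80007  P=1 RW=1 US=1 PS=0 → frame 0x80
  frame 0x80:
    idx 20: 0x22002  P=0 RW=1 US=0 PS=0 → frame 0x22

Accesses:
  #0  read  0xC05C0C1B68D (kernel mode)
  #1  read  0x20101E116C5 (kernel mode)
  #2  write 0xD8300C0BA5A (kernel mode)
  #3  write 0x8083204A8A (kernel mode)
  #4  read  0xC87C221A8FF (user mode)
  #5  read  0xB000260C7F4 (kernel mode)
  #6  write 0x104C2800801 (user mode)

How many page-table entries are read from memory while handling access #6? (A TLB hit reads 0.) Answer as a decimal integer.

Per-access translation:
#0 VA=0xC05C0C1B68D (r,kernel):
  L0: frame=0x33 idx=24 entry=0x37007 [P=1 RW=1 US=1 PS=0]
  L1: frame=0x37 idx=23 entry=0x3A007 [P=1 RW=1 US=1 PS=0]
  L2: frame=0x3A idx=6 entry=0x3D007 [P=1 RW=1 US=1 PS=0]
  L3: frame=0x3D idx=27 entry=0x40007 [P=1 RW=1 US=1 PS=0]
  ⇒ phys 0x4068D  [4 reads]
#1 VA=0x20101E116C5 (r,kernel):
  L0: frame=0x33 idx=4 entry=0x43007 [P=1 RW=1 US=1 PS=0]
  L1: frame=0x43 idx=4 entry=0x47007 [P=1 RW=1 US=1 PS=0]
  L2: frame=0x47 idx=15 entry=0x4B007 [P=1 RW=1 US=1 PS=0]
  L3: frame=0x4B idx=17 entry=0x4E007 [P=1 RW=1 US=1 PS=0]
  ⇒ phys 0x4E6C5  [4 reads]
#2 VA=0xD8300C0BA5A (w,kernel):
  L0: frame=0x33 idx=27 entry=0x52007 [P=1 RW=1 US=1 PS=0]
  L1: frame=0x52 idx=12 entry=0x54007 [P=1 RW=1 US=1 PS=0]
  L2: frame=0x54 idx=6 entry=0x56007 [P=1 RW=1 US=1 PS=0]
  L3: frame=0x56 idx=11 entry=0x59007 [P=1 RW=1 US=1 PS=0]
  ⇒ phys 0x59A5A  [4 reads]
#3 VA=0x8083204A8A (w,kernel):
  L0: frame=0x33 idx=1 entry=0x5C007 [P=1 RW=1 US=1 PS=0]
  L1: frame=0x5C idx=2 entry=0x60007 [P=1 RW=1 US=1 PS=0]
  L2: frame=0x60 idx=25 entry=0x62007 [P=1 RW=1 US=1 PS=0]
  L3: frame=0x62 idx=4 entry=0x66005 [P=1 RW=0 US=1 PS=0]
  ✗ PROTECTION_VIOLATION  [4 reads]
#4 VA=0xC87C221A8FF (r,user):
  L0: frame=0x33 idx=25 entry=0x6A007 [P=1 RW=1 US=1 PS=0]
  L1: frame=0x6A idx=31 entry=0x6B007 [P=1 RW=1 US=1 PS=0]
  L2: frame=0x6B idx=17 entry=0x6C007 [P=1 RW=1 US=1 PS=0]
  L3: frame=0x6C idx=26 entry=0x6E007 [P=1 RW=1 US=1 PS=0]
  ⇒ phys 0x6E8FF  [4 reads]
#5 VA=0xB000260C7F4 (r,kernel):
  L0: frame=0x33 idx=22 entry=0x72007 [P=1 RW=1 US=1 PS=0]
  L1: frame=0x72 idx=0 entry=0x75007 [P=1 RW=1 US=1 PS=0]
  L2: frame=0x75 idx=19 entry=0x77007 [P=1 RW=1 US=1 PS=0]
  L3: frame=0x77 idx=12 entry=0x79007 [P=1 RW=1 US=1 PS=0]
  ⇒ phys 0x797F4  [4 reads]
#6 VA=0x104C2800801 (w,user):
  L0: frame=0x33 idx=2 entry=0x7D007 [P=1 RW=1 US=1 PS=0]
  L1: frame=0x7D idx=19 entry=0x80007 [P=1 RW=1 US=1 PS=0]
  L2: frame=0x80 idx=20 entry=0x22002 [P=0 RW=1 US=0 PS=0]
  ✗ PAGE_NOT_PRESENT  [3 reads]

Entries read for #6: 3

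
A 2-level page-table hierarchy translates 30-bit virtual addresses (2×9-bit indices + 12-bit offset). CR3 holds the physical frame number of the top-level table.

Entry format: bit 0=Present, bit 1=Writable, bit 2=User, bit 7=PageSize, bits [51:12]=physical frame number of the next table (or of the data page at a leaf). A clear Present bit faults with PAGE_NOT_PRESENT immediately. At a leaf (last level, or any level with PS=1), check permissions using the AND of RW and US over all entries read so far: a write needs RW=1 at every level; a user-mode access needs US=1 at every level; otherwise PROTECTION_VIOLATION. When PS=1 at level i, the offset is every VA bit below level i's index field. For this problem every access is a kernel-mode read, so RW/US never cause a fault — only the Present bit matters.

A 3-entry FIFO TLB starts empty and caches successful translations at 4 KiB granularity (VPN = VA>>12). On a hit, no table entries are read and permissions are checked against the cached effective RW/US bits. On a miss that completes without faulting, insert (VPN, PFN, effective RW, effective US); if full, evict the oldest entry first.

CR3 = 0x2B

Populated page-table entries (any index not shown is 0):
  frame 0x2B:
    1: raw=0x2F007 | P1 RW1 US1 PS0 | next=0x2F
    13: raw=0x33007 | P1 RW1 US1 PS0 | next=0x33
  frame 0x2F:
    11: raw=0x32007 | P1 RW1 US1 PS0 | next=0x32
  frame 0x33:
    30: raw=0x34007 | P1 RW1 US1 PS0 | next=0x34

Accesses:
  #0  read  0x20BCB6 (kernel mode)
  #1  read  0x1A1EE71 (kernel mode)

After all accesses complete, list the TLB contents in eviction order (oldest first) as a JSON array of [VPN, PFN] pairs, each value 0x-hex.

Trace:
#0 VA=0x20BCB6 (r,kernel):
  [0] read 0x2B idx=1: raw=0x2F007 flags P=1 W=1 U=1 S=0
  [1] read 0x2F idx=11: raw=0x32007 flags P=1 W=1 U=1 S=0
  → PA=0x32CB6  (2 entries read)
#1 VA=0x1A1EE71 (r,kernel):
  [0] read 0x2B idx=13: raw=0x33007 flags P=1 W=1 U=1 S=0
  [1] read 0x33 idx=30: raw=0x34007 flags P=1 W=1 U=1 S=0
  → PA=0x34E71  (2 entries read)

TLB: [["0x20B", "0x32"], ["0x1A1E", "0x34"]]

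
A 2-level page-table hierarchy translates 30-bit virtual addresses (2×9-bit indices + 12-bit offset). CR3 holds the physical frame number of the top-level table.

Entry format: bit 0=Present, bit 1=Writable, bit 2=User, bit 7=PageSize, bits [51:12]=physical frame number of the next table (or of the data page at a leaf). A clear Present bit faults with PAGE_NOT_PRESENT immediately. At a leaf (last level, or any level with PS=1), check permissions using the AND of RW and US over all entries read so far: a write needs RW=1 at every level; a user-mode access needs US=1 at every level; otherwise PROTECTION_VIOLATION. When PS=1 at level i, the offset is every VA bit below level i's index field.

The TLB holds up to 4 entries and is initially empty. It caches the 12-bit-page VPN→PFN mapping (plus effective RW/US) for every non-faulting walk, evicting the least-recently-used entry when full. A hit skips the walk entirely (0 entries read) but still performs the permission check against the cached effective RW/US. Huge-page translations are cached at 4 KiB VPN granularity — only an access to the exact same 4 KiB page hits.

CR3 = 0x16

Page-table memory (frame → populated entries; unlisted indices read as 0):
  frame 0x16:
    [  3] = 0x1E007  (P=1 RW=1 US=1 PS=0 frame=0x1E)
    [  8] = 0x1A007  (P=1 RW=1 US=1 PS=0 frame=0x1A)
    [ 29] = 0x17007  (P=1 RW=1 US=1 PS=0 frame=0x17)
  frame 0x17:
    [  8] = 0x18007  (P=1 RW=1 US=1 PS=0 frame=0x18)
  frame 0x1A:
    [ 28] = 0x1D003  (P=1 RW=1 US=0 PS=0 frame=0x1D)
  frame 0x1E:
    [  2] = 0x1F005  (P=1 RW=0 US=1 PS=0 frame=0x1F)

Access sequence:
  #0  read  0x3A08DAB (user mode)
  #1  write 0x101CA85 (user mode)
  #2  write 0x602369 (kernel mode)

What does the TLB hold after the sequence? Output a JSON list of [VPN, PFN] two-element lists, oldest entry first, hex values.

Walk each access:
#0 VA=0x3A08DAB (r,user):
  L0 @0x16[29] → 0x17007  P=1,RW=1,US=1,PS=0
  L1 @0x17[8] → 0x18007  P=1,RW=1,US=1,PS=0
  ⇒ phys 0x18DAB  [2 reads]
#1 VA=0x101CA85 (w,user):
  L0 @0x16[8] → 0x1A007  P=1,RW=1,US=1,PS=0
  L1 @0x1A[28] → 0x1D003  P=1,RW=1,US=0,PS=0
  ✗ PROTECTION_VIOLATION  [2 reads]
#2 VA=0x602369 (w,kernel):
  L0 @0x16[3] → 0x1E007  P=1,RW=1,US=1,PS=0
  L1 @0x1E[2] → 0x1F005  P=1,RW=0,US=1,PS=0
  ✗ PROTECTION_VIOLATION  [2 reads]

TLB: [["0x3A08", "0x18"]]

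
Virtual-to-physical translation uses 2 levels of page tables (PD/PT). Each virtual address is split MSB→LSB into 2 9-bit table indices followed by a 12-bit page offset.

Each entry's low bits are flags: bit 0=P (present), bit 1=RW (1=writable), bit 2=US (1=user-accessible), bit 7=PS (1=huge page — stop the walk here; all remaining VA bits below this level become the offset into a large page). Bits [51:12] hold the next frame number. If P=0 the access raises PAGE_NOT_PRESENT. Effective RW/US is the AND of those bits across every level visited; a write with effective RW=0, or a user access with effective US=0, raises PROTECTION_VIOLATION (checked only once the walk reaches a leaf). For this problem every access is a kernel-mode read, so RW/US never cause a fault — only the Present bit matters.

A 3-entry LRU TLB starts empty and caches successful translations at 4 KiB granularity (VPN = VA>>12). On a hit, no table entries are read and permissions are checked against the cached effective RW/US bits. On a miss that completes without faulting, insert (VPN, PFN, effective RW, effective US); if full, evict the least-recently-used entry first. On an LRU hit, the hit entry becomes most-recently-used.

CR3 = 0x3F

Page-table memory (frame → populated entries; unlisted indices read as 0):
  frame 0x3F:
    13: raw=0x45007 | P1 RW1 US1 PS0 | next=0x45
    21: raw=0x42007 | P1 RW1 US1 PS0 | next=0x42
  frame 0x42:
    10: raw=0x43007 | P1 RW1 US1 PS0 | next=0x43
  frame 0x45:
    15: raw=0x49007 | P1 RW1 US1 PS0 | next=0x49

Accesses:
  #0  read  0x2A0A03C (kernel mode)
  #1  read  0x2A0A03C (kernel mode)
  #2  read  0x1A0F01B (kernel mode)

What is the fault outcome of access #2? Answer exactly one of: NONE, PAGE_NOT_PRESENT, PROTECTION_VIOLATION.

Walk each access:
#0 VA=0x2A0A03C (r,kernel):
  lvl0: tbl 0x3F, slot 21 ⇒ 0x42007 (P1/RW1/US1/PS0)
  lvl1: tbl 0x42, slot 10 ⇒ 0x43007 (P1/RW1/US1/PS0)
  ⇒ phys 0x4303C  [2 reads]
#1 VA=0x2A0A03C (r,kernel):
  TLB hit vpn=0x2A0A → PA=0x4303C
#2 VA=0x1A0F01B (r,kernel):
  lvl0: tbl 0x3F, slot 13 ⇒ 0x45007 (P1/RW1/US1/PS0)
  lvl1: tbl 0x45, slot 15 ⇒ 0x49007 (P1/RW1/US1/PS0)
  ⇒ phys 0x4901B  [2 reads]

Access #2 fault: NONE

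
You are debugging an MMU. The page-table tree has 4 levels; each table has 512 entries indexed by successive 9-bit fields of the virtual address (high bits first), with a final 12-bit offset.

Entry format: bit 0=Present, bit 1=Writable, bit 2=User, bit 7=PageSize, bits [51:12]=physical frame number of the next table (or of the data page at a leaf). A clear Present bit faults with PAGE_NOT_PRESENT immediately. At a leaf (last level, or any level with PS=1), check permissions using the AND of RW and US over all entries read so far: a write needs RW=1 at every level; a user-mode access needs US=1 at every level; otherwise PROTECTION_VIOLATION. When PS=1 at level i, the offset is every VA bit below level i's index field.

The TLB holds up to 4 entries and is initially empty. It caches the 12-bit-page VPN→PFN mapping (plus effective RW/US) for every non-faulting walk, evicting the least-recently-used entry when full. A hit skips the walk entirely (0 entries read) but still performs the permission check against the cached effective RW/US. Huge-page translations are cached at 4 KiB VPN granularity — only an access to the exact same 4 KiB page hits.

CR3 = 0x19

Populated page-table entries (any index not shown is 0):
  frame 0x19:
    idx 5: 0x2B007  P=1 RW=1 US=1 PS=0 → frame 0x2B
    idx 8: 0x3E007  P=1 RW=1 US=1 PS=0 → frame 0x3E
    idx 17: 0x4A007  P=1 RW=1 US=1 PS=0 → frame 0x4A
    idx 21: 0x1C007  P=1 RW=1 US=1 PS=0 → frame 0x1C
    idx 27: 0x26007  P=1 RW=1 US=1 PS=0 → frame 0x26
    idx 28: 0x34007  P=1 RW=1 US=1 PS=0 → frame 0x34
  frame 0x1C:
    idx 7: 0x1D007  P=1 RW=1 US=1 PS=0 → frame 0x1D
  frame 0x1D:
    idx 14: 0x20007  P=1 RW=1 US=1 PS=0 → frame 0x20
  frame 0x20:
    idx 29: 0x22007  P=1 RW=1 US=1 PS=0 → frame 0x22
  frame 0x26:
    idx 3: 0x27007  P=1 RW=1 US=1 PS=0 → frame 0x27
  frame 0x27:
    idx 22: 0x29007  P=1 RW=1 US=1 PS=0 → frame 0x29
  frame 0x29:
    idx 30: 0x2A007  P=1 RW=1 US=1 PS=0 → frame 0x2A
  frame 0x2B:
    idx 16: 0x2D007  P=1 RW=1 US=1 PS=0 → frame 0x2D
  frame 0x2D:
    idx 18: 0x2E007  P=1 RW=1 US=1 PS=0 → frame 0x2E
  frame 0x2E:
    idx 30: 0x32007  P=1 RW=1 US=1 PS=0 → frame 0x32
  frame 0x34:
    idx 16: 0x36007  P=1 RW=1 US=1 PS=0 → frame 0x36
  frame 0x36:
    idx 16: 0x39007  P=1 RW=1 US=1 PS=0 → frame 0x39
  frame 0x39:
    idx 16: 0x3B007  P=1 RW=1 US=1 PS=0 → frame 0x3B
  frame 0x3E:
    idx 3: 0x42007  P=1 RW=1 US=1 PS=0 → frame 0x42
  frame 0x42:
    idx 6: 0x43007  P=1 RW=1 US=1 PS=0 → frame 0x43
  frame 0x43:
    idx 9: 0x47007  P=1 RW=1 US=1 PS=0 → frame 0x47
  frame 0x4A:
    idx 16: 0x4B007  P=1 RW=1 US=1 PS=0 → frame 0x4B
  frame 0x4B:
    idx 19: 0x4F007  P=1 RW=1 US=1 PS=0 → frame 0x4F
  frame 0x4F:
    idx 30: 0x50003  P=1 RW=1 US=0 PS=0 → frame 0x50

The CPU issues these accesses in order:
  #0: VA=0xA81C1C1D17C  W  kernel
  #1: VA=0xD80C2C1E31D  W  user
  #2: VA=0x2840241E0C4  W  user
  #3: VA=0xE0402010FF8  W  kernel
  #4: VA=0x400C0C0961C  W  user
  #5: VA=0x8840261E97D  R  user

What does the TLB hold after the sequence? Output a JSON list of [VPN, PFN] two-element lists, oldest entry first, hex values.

Per-access translation:
#0 VA=0xA81C1C1D17C (w,kernel):
  L0: frame=0x19 idx=21 entry=0x1C007 [P=1 RW=1 US=1 PS=0]
  L1: frame=0x1C idx=7 entry=0x1D007 [P=1 RW=1 US=1 PS=0]
  L2: frame=0x1D idx=14 entry=0x20007 [P=1 RW=1 US=1 PS=0]
  L3: frame=0x20 idx=29 entry=0x22007 [P=1 RW=1 US=1 PS=0]
  → PA=0x2217C  (4 entries read)
#1 VA=0xD80C2C1E31D (w,user):
  L0: frame=0x19 idx=27 entry=0x26007 [P=1 RW=1 US=1 PS=0]
  L1: frame=0x26 idx=3 entry=0x27007 [P=1 RW=1 US=1 PS=0]
  L2: frame=0x27 idx=22 entry=0x29007 [P=1 RW=1 US=1 PS=0]
  L3: frame=0x29 idx=30 entry=0x2A007 [P=1 RW=1 US=1 PS=0]
  → PA=0x2A31D  (4 entries read)
#2 VA=0x2840241E0C4 (w,user):
  L0: frame=0x19 idx=5 entry=0x2B007 [P=1 RW=1 US=1 PS=0]
  L1: frame=0x2B idx=16 entry=0x2D007 [P=1 RW=1 US=1 PS=0]
  L2: frame=0x2D idx=18 entry=0x2E007 [P=1 RW=1 US=1 PS=0]
  L3: frame=0x2E idx=30 entry=0x32007 [P=1 RW=1 US=1 PS=0]
  → PA=0x320C4  (4 entries read)
#3 VA=0xE0402010FF8 (w,kernel):
  L0: frame=0x19 idx=28 entry=0x34007 [P=1 RW=1 US=1 PS=0]
  L1: frame=0x34 idx=16 entry=0x36007 [P=1 RW=1 US=1 PS=0]
  L2: frame=0x36 idx=16 entry=0x39007 [P=1 RW=1 US=1 PS=0]
  L3: frame=0x39 idx=16 entry=0x3B007 [P=1 RW=1 US=1 PS=0]
  → PA=0x3BFF8  (4 entries read)
#4 VA=0x400C0C0961C (w,user):
  L0: frame=0x19 idx=8 entry=0x3E007 [P=1 RW=1 US=1 PS=0]
  L1: frame=0x3E idx=3 entry=0x42007 [P=1 RW=1 US=1 PS=0]
  L2: frame=0x42 idx=6 entry=0x43007 [P=1 RW=1 US=1 PS=0]
  L3: frame=0x43 idx=9 entry=0x47007 [P=1 RW=1 US=1 PS=0]
  → PA=0x4761C  (4 entries read)
#5 VA=0x8840261E97D (r,user):
  L0: frame=0x19 idx=17 entry=0x4A007 [P=1 RW=1 US=1 PS=0]
  L1: frame=0x4A idx=16 entry=0x4B007 [P=1 RW=1 US=1 PS=0]
  L2: frame=0x4B idx=19 entry=0x4F007 [P=1 RW=1 US=1 PS=0]
  L3: frame=0x4F idx=30 entry=0x50003 [P=1 RW=1 US=0 PS=0]
  ✗ PROTECTION_VIOLATION  [4 reads]

TLB: [["0xD80C2C1E", "0x2A"], ["0x2840241E", "0x32"], ["0xE0402010", "0x3B"], ["0x400C0C09", "0x47"]]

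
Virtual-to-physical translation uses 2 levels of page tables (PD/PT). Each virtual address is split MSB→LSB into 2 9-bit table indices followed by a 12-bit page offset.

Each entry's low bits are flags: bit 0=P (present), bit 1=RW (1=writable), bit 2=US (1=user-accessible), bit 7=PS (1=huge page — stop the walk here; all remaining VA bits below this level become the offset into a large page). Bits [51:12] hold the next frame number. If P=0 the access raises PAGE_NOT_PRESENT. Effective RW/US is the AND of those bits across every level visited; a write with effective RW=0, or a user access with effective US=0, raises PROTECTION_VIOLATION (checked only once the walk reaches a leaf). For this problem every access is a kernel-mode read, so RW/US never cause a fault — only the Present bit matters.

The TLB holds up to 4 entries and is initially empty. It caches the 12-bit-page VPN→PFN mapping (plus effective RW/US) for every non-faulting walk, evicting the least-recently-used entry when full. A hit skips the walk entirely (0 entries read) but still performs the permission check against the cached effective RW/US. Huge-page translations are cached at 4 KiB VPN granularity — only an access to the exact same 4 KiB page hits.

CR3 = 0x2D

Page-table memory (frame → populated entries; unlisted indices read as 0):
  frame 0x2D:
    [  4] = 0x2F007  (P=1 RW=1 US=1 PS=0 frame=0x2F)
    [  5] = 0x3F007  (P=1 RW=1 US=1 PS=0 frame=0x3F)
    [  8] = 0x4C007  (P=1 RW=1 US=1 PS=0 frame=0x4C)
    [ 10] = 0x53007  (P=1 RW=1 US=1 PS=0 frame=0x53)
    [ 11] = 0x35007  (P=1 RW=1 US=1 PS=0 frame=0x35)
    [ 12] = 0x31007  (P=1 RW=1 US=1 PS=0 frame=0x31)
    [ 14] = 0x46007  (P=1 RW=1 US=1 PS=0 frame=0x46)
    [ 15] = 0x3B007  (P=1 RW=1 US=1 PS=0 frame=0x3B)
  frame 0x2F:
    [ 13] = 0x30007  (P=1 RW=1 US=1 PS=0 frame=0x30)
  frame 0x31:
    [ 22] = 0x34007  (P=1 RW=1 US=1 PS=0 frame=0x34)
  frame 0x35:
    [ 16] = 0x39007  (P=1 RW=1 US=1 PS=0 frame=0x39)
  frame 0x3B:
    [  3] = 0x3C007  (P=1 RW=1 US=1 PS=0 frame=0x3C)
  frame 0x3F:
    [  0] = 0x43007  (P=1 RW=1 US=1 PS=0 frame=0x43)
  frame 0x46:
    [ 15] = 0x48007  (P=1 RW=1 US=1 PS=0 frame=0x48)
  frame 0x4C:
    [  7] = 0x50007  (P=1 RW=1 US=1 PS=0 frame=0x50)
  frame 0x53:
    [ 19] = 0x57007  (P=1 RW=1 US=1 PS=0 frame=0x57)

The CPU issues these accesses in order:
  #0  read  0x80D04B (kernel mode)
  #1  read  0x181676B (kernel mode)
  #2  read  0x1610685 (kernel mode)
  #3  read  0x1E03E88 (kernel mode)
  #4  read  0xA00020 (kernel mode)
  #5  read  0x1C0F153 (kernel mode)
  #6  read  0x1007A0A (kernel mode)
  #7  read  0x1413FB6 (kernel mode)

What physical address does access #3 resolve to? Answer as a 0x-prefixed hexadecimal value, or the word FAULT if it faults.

Walk each access:
#0 VA=0x80D04B (r,kernel):
  L0 @0x2D[4] → 0x2F007  P=1,RW=1,US=1,PS=0
  L1 @0x2F[13] → 0x30007  P=1,RW=1,US=1,PS=0
  ✓ 0x3004B  — 2 lookups
#1 VA=0x181676B (r,kernel):
  L0 @0x2D[12] → 0x31007  P=1,RW=1,US=1,PS=0
  L1 @0x31[22] → 0x34007  P=1,RW=1,US=1,PS=0
  ✓ 0x3476B  — 2 lookups
#2 VA=0x1610685 (r,kernel):
  L0 @0x2D[11] → 0x35007  P=1,RW=1,US=1,PS=0
  L1 @0x35[16] → 0x39007  P=1,RW=1,US=1,PS=0
  ✓ 0x39685  — 2 lookups
#3 VA=0x1E03E88 (r,kernel):
  L0 @0x2D[15] → 0x3B007  P=1,RW=1,US=1,PS=0
  L1 @0x3B[3] → 0x3C007  P=1,RW=1,US=1,PS=0
  ✓ 0x3CE88  — 2 lookups
#4 VA=0xA00020 (r,kernel):
  L0 @0x2D[5] → 0x3F007  P=1,RW=1,US=1,PS=0
  L1 @0x3F[0] → 0x43007  P=1,RW=1,US=1,PS=0
  ✓ 0x43020  — 2 lookups
#5 VA=0x1C0F153 (r,kernel):
  L0 @0x2D[14] → 0x46007  P=1,RW=1,US=1,PS=0
  L1 @0x46[15] → 0x48007  P=1,RW=1,US=1,PS=0
  ✓ 0x48153  — 2 lookups
#6 VA=0x1007A0A (r,kernel):
  L0 @0x2D[8] → 0x4C007  P=1,RW=1,US=1,PS=0
  L1 @0x4C[7] → 0x50007  P=1,RW=1,US=1,PS=0
  ✓ 0x50A0A  — 2 lookups
#7 VA=0x1413FB6 (r,kernel):
  L0 @0x2D[10] → 0x53007  P=1,RW=1,US=1,PS=0
  L1 @0x53[19] → 0x57007  P=1,RW=1,US=1,PS=0
  ✓ 0x57FB6  — 2 lookups

Access #3 PA: 0x3CE88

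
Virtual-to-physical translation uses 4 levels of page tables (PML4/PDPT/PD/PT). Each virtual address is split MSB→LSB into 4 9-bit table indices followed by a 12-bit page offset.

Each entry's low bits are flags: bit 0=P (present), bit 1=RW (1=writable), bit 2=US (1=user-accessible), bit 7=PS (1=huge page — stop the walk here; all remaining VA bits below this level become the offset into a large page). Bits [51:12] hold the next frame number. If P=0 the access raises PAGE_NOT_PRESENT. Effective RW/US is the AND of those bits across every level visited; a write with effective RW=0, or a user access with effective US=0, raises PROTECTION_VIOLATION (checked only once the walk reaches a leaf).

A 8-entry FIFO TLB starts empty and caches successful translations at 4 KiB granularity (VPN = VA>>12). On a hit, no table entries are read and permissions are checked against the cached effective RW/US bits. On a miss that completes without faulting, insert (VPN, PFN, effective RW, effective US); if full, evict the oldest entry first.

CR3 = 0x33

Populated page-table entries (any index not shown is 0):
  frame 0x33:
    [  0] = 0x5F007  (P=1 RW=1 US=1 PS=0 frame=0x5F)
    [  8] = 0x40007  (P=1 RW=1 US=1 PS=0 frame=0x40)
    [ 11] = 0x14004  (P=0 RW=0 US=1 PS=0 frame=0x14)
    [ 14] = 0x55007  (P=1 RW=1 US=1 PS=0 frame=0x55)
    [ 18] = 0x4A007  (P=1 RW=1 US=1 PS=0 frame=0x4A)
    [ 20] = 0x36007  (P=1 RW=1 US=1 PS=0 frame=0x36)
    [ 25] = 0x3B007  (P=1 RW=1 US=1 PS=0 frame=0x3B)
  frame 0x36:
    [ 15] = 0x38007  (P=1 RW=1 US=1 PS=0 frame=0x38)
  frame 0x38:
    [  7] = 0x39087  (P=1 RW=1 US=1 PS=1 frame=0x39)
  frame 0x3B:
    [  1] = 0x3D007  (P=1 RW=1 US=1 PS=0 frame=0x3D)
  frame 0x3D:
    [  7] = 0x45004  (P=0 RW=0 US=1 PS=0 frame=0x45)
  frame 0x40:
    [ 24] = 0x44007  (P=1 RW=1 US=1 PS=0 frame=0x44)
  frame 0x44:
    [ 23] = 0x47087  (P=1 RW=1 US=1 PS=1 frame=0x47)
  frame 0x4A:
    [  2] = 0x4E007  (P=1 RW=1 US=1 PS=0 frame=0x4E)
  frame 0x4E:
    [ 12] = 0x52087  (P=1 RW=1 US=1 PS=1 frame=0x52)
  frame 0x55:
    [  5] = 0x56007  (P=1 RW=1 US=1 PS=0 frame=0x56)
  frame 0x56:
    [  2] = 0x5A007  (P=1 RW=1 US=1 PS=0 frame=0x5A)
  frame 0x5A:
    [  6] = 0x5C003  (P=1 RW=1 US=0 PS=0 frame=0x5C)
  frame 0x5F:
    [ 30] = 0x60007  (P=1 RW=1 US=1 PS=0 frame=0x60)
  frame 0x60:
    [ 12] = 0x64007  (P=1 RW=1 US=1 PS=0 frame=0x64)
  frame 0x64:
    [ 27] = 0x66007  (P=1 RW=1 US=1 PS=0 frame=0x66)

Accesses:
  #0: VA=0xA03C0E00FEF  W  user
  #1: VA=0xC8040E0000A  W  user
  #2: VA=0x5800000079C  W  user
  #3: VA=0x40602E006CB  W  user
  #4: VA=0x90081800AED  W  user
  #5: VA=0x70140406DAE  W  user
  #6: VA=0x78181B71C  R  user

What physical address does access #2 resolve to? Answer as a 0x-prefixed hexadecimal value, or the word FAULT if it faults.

Walk each access:
#0 VA=0xA03C0E00FEF (w,user):
  L0 @0x33[20] → 0x36007  P=1,RW=1,US=1,PS=0
  L1 @0x36[15] → 0x38007  P=1,RW=1,US=1,PS=0
  L2 @0x38[7] → 0x39087  P=1,RW=1,US=1,PS=1
  ⇒ phys 0x39FEF (huge @L2)  [3 reads]
#1 VA=0xC8040E0000A (w,user):
  L0 @0x33[25] → 0x3B007  P=1,RW=1,US=1,PS=0
  L1 @0x3B[1] → 0x3D007  P=1,RW=1,US=1,PS=0
  L2 @0x3D[7] → 0x45004  P=0,RW=0,US=1,PS=0
  ✗ PAGE_NOT_PRESENT  [3 reads]
#2 VA=0x5800000079C (w,user):
  L0 @0x33[11] → 0x14004  P=0,RW=0,US=1,PS=0
  ✗ PAGE_NOT_PRESENT  [1 reads]
#3 VA=0x40602E006CB (w,user):
  L0 @0x33[8] → 0x40007  P=1,RW=1,US=1,PS=0
  L1 @0x40[24] → 0x44007  P=1,RW=1,US=1,PS=0
  L2 @0x44[23] → 0x47087  P=1,RW=1,US=1,PS=1
  ⇒ phys 0x476CB (huge @L2)  [3 reads]
#4 VA=0x90081800AED (w,user):
  L0 @0x33[18] → 0x4A007  P=1,RW=1,US=1,PS=0
  L1 @0x4A[2] → 0x4E007  P=1,RW=1,US=1,PS=0
  L2 @0x4E[12] → 0x52087  P=1,RW=1,US=1,PS=1
  ⇒ phys 0x52AED (huge @L2)  [3 reads]
#5 VA=0x70140406DAE (w,user):
  L0 @0x33[14] → 0x55007  P=1,RW=1,US=1,PS=0
  L1 @0x55[5] → 0x56007  P=1,RW=1,US=1,PS=0
  L2 @0x56[2] → 0x5A007  P=1,RW=1,US=1,PS=0
  L3 @0x5A[6] → 0x5C003  P=1,RW=1,US=0,PS=0
  ✗ PROTECTION_VIOLATION  [4 reads]
#6 VA=0x78181B71C (r,user):
  L0 @0x33[0] → 0x5F007  P=1,RW=1,US=1,PS=0
  L1 @0x5F[30] → 0x60007  P=1,RW=1,US=1,PS=0
  L2 @0x60[12] → 0x64007  P=1,RW=1,US=1,PS=0
  L3 @0x64[27] → 0x66007  P=1,RW=1,US=1,PS=0
  ⇒ phys 0x6671C  [4 reads]

Access #2 PA: FAULT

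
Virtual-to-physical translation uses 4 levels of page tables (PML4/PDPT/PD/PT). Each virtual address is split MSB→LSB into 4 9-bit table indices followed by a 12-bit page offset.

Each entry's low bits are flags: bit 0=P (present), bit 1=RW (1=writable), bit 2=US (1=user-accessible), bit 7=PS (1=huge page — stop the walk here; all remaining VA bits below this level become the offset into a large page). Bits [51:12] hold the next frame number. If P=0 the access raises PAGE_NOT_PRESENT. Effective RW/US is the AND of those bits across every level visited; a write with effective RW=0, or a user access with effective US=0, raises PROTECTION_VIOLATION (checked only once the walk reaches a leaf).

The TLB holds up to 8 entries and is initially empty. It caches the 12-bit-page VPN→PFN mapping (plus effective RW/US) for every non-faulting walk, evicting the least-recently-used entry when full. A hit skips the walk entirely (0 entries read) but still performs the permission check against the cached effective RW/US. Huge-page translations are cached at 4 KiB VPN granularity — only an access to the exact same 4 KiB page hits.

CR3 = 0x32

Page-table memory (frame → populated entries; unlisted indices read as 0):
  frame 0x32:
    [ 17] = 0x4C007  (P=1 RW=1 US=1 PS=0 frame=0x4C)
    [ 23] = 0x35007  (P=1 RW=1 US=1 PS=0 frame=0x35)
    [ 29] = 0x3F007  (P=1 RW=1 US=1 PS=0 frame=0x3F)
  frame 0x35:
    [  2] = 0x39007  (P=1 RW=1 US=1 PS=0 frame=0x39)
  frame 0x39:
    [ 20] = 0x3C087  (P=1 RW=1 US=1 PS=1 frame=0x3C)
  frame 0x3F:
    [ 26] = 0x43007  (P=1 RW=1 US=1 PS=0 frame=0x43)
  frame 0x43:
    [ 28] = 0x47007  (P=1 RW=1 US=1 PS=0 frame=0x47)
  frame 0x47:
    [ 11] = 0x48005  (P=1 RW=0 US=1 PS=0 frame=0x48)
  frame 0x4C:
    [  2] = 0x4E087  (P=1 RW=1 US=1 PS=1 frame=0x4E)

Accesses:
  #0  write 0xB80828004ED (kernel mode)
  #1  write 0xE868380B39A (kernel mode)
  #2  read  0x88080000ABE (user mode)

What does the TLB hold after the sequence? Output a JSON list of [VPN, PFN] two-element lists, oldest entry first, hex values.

Per-access translation:
#0 VA=0xB80828004ED (w,kernel):
  lvl0: tbl 0x32, slot 23 ⇒ 0x35007 (P1/RW1/US1/PS0)
  lvl1: tbl 0x35, slot 2 ⇒ 0x39007 (P1/RW1/US1/PS0)
  lvl2: tbl 0x39, slot 20 ⇒ 0x3C087 (P1/RW1/US1/PS1)
  → PA=0x3C4ED (huge @L2)  (3 entries read)
#1 VA=0xE868380B39A (w,kernel):
  lvl0: tbl 0x32, slot 29 ⇒ 0x3F007 (P1/RW1/US1/PS0)
  lvl1: tbl 0x3F, slot 26 ⇒ 0x43007 (P1/RW1/US1/PS0)
  lvl2: tbl 0x43, slot 28 ⇒ 0x47007 (P1/RW1/US1/PS0)
  lvl3: tbl 0x47, slot 11 ⇒ 0x48005 (P1/RW0/US1/PS0)
  → PROTECTION_VIOLATION  (4 entries read)
#2 VA=0x88080000ABE (r,user):
  lvl0: tbl 0x32, slot 17 ⇒ 0x4C007 (P1/RW1/US1/PS0)
  lvl1: tbl 0x4C, slot 2 ⇒ 0x4E087 (P1/RW1/US1/PS1)
  → PA=0x4EABE (huge @L1)  (2 entries read)

TLB: [["0xB8082800", "0x3C"], ["0x88080000", "0x4E"]]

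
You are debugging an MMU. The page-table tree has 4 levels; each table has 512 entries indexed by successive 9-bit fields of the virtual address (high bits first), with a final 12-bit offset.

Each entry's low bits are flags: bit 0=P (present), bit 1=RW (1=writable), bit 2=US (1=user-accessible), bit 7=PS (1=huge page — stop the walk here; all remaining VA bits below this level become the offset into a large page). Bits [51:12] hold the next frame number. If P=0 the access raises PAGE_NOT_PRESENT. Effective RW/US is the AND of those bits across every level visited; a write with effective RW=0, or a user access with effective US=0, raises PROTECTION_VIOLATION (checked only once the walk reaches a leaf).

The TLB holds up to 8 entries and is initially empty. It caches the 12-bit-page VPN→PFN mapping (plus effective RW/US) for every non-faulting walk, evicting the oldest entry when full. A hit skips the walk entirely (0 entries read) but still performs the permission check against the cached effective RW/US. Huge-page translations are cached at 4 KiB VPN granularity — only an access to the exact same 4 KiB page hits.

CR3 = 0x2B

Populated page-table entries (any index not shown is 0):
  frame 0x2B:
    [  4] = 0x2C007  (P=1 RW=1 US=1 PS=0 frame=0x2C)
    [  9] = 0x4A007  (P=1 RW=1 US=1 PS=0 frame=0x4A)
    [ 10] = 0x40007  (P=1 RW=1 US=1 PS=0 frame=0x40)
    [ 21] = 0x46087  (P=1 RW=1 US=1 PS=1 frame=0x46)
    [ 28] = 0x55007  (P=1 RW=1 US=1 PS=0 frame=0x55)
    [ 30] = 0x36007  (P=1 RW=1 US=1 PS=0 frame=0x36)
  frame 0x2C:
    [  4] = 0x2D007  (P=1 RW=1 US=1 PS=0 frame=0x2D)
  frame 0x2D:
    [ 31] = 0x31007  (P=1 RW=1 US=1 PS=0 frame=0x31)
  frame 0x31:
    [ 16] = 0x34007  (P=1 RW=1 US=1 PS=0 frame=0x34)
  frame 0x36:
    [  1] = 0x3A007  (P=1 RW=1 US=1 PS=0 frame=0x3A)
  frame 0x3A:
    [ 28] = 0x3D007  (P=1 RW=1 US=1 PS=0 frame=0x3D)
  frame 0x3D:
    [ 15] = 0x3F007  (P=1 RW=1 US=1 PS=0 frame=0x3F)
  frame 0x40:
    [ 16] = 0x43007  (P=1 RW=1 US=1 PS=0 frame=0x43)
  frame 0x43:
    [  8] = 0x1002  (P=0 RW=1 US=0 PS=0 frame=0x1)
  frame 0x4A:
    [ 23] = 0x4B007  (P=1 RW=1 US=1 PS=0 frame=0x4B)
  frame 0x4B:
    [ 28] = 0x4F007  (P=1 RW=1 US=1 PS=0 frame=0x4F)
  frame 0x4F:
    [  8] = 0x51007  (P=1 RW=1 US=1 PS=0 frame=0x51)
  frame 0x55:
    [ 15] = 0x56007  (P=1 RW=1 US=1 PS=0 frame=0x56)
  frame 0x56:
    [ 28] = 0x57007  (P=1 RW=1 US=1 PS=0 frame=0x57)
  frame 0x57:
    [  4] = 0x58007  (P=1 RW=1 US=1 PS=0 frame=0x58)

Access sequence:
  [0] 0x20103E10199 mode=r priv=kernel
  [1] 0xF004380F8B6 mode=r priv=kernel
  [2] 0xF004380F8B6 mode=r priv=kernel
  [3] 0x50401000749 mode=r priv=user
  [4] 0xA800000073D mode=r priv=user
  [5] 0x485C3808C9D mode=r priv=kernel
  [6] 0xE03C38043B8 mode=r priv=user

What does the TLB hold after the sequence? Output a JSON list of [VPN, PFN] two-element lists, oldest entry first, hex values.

Walk each access:
#0 VA=0x20103E10199 (r,kernel):
  L0 @0x2B[4] → 0x2C007  P=1,RW=1,US=1,PS=0
  L1 @0x2C[4] → 0x2D007  P=1,RW=1,US=1,PS=0
  L2 @0x2D[31] → 0x31007  P=1,RW=1,US=1,PS=0
  L3 @0x31[16] → 0x34007  P=1,RW=1,US=1,PS=0
  → PA=0x34199  (4 entries read)
#1 VA=0xF004380F8B6 (r,kernel):
  L0 @0x2B[30] → 0x36007  P=1,RW=1,US=1,PS=0
  L1 @0x36[1] → 0x3A007  P=1,RW=1,US=1,PS=0
  L2 @0x3A[28] → 0x3D007  P=1,RW=1,US=1,PS=0
  L3 @0x3D[15] → 0x3F007  P=1,RW=1,US=1,PS=0
  → PA=0x3F8B6  (4 entries read)
#2 VA=0xF004380F8B6 (r,kernel):
  TLB hit vpn=0xF004380F → PA=0x3F8B6
#3 VA=0x50401000749 (r,user):
  L0 @0x2B[10] → 0x40007  P=1,RW=1,US=1,PS=0
  L1 @0x40[16] → 0x43007  P=1,RW=1,US=1,PS=0
  L2 @0x43[8] → 0x1002  P=0,RW=1,US=0,PS=0
  ✗ PAGE_NOT_PRESENT  [3 reads]
#4 VA=0xA800000073D (r,user):
  L0 @0x2B[21] → 0x46087  P=1,RW=1,US=1,PS=1
  → PA=0x4673D (huge @L0)  (1 entries read)
#5 VA=0x485C3808C9D (r,kernel):
  L0 @0x2B[9] → 0x4A007  P=1,RW=1,US=1,PS=0
  L1 @0x4A[23] → 0x4B007  P=1,RW=1,US=1,PS=0
  L2 @0x4B[28] → 0x4F007  P=1,RW=1,US=1,PS=0
  L3 @0x4F[8] → 0x51007  P=1,RW=1,US=1,PS=0
  → PA=0x51C9D  (4 entries read)
#6 VA=0xE03C38043B8 (r,user):
  L0 @0x2B[28] → 0x55007  P=1,RW=1,US=1,PS=0
  L1 @0x55[15] → 0x56007  P=1,RW=1,US=1,PS=0
  L2 @0x56[28] → 0x57007  P=1,RW=1,US=1,PS=0
  L3 @0x57[4] → 0x58007  P=1,RW=1,US=1,PS=0
  → PA=0x583B8  (4 entries read)

TLB: [["0x20103E10", "0x34"], ["0xF004380F", "0x3F"], ["0xA8000000", "0x46"], ["0x485C3808", "0x51"], ["0xE03C3804", "0x58"]]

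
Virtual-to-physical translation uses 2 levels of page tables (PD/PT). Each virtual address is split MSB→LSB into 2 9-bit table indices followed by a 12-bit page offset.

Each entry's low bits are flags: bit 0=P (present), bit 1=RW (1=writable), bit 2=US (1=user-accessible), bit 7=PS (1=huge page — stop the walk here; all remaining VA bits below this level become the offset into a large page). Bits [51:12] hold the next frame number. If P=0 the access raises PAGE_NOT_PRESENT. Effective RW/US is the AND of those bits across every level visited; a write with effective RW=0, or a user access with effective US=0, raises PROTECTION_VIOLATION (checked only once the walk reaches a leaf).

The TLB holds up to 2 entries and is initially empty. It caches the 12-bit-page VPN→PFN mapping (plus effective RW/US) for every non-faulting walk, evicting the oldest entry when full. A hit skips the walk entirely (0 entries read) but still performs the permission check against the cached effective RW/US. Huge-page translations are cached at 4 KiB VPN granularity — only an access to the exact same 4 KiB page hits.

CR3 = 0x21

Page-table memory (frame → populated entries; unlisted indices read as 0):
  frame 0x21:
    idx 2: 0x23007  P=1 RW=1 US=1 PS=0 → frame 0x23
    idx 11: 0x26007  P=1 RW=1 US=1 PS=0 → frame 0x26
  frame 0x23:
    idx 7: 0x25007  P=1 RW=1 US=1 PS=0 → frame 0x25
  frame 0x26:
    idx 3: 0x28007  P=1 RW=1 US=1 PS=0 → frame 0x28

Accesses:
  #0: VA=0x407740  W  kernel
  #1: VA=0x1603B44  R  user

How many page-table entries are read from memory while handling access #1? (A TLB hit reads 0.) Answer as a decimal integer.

Trace:
#0 VA=0x407740 (w,kernel):
  [0] read 0x21 idx=2: raw=0x23007 flags P=1 W=1 U=1 S=0
  [1] read 0x23 idx=7: raw=0x25007 flags P=1 W=1 U=1 S=0
  ⇒ phys 0x25740  [2 reads]
#1 VA=0x1603B44 (r,user):
  [0] read 0x21 idx=11: raw=0x26007 flags P=1 W=1 U=1 S=0
  [1] read 0x26 idx=3: raw=0x28007 flags P=1 W=1 U=1 S=0
  ⇒ phys 0x28B44  [2 reads]

Entries read for #1: 2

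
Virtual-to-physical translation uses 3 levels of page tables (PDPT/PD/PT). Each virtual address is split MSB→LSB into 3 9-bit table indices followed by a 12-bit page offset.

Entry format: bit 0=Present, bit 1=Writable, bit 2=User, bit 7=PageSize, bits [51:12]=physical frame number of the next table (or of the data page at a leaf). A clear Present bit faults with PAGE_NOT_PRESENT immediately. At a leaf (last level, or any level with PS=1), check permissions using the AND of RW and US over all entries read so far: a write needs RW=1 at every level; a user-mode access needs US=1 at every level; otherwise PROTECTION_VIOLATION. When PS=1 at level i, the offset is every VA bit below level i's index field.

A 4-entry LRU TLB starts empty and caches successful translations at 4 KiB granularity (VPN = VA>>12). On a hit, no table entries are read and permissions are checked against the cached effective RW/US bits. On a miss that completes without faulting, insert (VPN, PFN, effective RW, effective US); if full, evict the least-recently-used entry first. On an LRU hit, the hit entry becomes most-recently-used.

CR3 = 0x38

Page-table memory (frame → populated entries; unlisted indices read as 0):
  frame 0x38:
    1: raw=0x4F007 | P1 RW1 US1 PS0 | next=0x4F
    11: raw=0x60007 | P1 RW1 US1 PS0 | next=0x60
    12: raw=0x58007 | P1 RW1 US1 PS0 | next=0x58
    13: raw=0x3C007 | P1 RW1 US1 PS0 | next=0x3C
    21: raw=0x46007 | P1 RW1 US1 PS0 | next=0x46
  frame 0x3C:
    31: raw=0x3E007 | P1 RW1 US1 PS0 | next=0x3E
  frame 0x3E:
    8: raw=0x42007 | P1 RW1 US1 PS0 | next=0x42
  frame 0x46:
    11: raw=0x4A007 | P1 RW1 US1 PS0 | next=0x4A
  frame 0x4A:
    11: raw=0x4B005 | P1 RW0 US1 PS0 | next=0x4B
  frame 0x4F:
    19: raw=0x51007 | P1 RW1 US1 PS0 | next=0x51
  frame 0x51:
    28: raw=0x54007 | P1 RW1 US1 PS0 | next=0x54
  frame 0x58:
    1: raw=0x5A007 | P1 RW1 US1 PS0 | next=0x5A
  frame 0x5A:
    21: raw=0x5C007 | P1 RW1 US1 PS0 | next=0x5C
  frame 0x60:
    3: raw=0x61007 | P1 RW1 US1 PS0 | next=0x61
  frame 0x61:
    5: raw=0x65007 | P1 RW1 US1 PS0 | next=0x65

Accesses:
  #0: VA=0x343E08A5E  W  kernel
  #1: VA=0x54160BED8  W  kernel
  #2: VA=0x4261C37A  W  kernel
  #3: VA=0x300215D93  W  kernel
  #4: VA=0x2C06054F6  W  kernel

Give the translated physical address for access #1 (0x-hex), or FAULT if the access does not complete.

Per-access translation:
#0 VA=0x343E08A5E (w,kernel):
  L0 @0x38[13] → 0x3C007  P=1,RW=1,US=1,PS=0
  L1 @0x3C[31] → 0x3E007  P=1,RW=1,US=1,PS=0
  L2 @0x3E[8] → 0x42007  P=1,RW=1,US=1,PS=0
  ✓ 0x42A5E  — 3 lookups
#1 VA=0x54160BED8 (w,kernel):
  L0 @0x38[21] → 0x46007  P=1,RW=1,US=1,PS=0
  L1 @0x46[11] → 0x4A007  P=1,RW=1,US=1,PS=0
  L2 @0x4A[11] → 0x4B005  P=1,RW=0,US=1,PS=0
  ✗ PROTECTION_VIOLATION  [3 reads]
#2 VA=0x4261C37A (w,kernel):
  L0 @0x38[1] → 0x4F007  P=1,RW=1,US=1,PS=0
  L1 @0x4F[19] → 0x51007  P=1,RW=1,US=1,PS=0
  L2 @0x51[28] → 0x54007  P=1,RW=1,US=1,PS=0
  ✓ 0x5437A  — 3 lookups
#3 VA=0x300215D93 (w,kernel):
  L0 @0x38[12] → 0x58007  P=1,RW=1,US=1,PS=0
  L1 @0x58[1] → 0x5A007  P=1,RW=1,US=1,PS=0
  L2 @0x5A[21] → 0x5C007  P=1,RW=1,US=1,PS=0
  ✓ 0x5CD93  — 3 lookups
#4 VA=0x2C06054F6 (w,kernel):
  L0 @0x38[11] → 0x60007  P=1,RW=1,US=1,PS=0
  L1 @0x60[3] → 0x61007  P=1,RW=1,US=1,PS=0
  L2 @0x61[5] → 0x65007  P=1,RW=1,US=1,PS=0
  ✓ 0x654F6  — 3 lookups

Access #1 PA: FAULT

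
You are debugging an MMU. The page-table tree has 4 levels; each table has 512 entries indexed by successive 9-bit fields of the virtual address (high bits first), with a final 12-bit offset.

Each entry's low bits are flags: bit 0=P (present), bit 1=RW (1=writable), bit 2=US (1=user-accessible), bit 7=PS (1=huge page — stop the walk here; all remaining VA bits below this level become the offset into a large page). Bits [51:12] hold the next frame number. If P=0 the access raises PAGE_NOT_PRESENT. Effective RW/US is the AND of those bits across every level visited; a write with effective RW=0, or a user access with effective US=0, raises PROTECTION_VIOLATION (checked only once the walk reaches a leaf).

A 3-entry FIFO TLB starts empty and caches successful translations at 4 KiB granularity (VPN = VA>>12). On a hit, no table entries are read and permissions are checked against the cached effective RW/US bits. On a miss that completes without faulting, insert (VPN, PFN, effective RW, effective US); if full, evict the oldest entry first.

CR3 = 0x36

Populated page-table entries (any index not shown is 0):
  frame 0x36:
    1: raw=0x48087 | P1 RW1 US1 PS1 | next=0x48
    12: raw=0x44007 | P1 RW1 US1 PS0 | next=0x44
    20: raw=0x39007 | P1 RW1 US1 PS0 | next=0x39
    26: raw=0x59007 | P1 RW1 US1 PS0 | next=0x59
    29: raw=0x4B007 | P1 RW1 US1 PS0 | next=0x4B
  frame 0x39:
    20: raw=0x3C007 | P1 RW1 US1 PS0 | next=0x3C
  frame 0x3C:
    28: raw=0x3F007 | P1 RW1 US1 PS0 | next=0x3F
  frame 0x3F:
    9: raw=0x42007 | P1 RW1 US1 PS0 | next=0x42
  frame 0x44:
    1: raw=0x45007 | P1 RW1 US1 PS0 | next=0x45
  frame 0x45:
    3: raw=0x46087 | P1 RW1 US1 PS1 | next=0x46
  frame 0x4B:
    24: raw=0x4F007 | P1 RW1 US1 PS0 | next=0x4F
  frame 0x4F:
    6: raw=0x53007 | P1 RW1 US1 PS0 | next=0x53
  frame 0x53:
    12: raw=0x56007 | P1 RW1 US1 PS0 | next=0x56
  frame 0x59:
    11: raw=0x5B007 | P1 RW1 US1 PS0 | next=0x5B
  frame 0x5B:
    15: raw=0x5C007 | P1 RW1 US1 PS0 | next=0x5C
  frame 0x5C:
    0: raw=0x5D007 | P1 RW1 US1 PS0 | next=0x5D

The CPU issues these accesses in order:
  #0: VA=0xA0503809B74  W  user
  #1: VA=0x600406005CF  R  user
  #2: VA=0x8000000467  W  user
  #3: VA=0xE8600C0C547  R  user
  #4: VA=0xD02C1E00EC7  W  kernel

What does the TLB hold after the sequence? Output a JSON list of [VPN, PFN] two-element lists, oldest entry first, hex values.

Trace:
#0 VA=0xA0503809B74 (w,user):
  lvl0: tbl 0x36, slot 20 ⇒ 0x39007 (P1/RW1/US1/PS0)
  lvl1: tbl 0x39, slot 20 ⇒ 0x3C007 (P1/RW1/US1/PS0)
  lvl2: tbl 0x3C, slot 28 ⇒ 0x3F007 (P1/RW1/US1/PS0)
  lvl3: tbl 0x3F, slot 9 ⇒ 0x42007 (P1/RW1/US1/PS0)
  ✓ 0x42B74  — 4 lookups
#1 VA=0x600406005CF (r,user):
  lvl0: tbl 0x36, slot 12 ⇒ 0x44007 (P1/RW1/US1/PS0)
  lvl1: tbl 0x44, slot 1 ⇒ 0x45007 (P1/RW1/US1/PS0)
  lvl2: tbl 0x45, slot 3 ⇒ 0x46087 (P1/RW1/US1/PS1)
  ✓ 0x465CF (huge @L2)  — 3 lookups
#2 VA=0x8000000467 (w,user):
  lvl0: tbl 0x36, slot 1 ⇒ 0x48087 (P1/RW1/US1/PS1)
  ✓ 0x48467 (huge @L0)  — 1 lookups
#3 VA=0xE8600C0C547 (r,user):
  lvl0: tbl 0x36, slot 29 ⇒ 0x4B007 (P1/RW1/US1/PS0)
  lvl1: tbl 0x4B, slot 24 ⇒ 0x4F007 (P1/RW1/US1/PS0)
  lvl2: tbl 0x4F, slot 6 ⇒ 0x53007 (P1/RW1/US1/PS0)
  lvl3: tbl 0x53, slot 12 ⇒ 0x56007 (P1/RW1/US1/PS0)
  ✓ 0x56547  — 4 lookups
#4 VA=0xD02C1E00EC7 (w,kernel):
  lvl0: tbl 0x36, slot 26 ⇒ 0x59007 (P1/RW1/US1/PS0)
  lvl1: tbl 0x59, slot 11 ⇒ 0x5B007 (P1/RW1/US1/PS0)
  lvl2: tbl 0x5B, slot 15 ⇒ 0x5C007 (P1/RW1/US1/PS0)
  lvl3: tbl 0x5C, slot 0 ⇒ 0x5D007 (P1/RW1/US1/PS0)
  ✓ 0x5DEC7  — 4 lookups

TLB: [["0x8000000", "0x48"], ["0xE8600C0C", "0x56"], ["0xD02C1E00", "0x5D"]]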